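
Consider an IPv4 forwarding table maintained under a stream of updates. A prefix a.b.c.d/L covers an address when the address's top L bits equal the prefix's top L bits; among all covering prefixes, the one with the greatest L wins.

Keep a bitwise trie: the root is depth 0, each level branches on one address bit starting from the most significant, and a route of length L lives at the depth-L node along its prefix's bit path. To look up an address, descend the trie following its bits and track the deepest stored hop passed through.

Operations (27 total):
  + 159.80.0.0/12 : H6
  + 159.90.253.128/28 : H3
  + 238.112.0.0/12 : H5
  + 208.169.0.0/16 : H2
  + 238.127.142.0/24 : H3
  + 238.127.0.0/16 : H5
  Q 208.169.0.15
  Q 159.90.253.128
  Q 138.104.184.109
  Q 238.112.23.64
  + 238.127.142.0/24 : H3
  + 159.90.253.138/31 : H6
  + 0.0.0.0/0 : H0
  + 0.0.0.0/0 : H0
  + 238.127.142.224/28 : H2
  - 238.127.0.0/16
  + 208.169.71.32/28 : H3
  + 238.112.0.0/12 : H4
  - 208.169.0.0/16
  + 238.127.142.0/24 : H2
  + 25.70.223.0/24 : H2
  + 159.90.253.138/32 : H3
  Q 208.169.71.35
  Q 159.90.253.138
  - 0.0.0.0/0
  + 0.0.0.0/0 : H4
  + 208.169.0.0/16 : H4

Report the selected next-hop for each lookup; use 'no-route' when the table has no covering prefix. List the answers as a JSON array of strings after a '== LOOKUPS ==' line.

Trace:
  add 159.80.0.0/12 -> H6 at depth 12
  add 159.90.253.128/28 -> H3 at depth 28
  add 238.112.0.0/12 -> H5 at depth 12
  add 208.169.0.0/16 -> H2 at depth 16
  add 238.127.142.0/24 -> H3 at depth 24
  add 238.127.0.0/16 -> H5 at depth 16
  Q 208.169.0.15: descend 1101000010101001 ; hops seen [H2] ; pick H2
  Q 159.90.253.128: descend 1001111101011010111111011000 ; hops seen [H6,H3] ; pick H3
  Q 138.104.184.109: descend 100 ; hops seen [∅] ; pick no-route
  Q 238.112.23.64: descend 111011100111 ; hops seen [H5] ; pick H5
  add 238.127.142.0/24 -> H3 at depth 24
  add 159.90.253.138/31 -> H6 at depth 31
  add 0.0.0.0/0 -> H0 at depth 0
  add 0.0.0.0/0 -> H0 at depth 0
  add 238.127.142.224/28 -> H2 at depth 28
  del 238.127.0.0/16 (clear depth 16)
  add 208.169.71.32/28 -> H3 at depth 28
  add 238.112.0.0/12 -> H4 at depth 12
  del 208.169.0.0/16 (clear depth 16)
  add 238.127.142.0/24 -> H2 at depth 24
  add 25.70.223.0/24 -> H2 at depth 24
  add 159.90.253.138/32 -> H3 at depth 32
  Q 208.169.71.35: descend 1101000010101001010001110010 ; hops seen [H0,H3] ; pick H3
  Q 159.90.253.138: descend 10011111010110101111110110001010 ; hops seen [H0,H6,H3,H6,H3] ; pick H3
  del 0.0.0.0/0 (clear depth 0)
  add 0.0.0.0/0 -> H4 at depth 0
  add 208.169.0.0/16 -> H4 at depth 16

== LOOKUPS ==
["H2","H3","no-route","H5","H3","H3"]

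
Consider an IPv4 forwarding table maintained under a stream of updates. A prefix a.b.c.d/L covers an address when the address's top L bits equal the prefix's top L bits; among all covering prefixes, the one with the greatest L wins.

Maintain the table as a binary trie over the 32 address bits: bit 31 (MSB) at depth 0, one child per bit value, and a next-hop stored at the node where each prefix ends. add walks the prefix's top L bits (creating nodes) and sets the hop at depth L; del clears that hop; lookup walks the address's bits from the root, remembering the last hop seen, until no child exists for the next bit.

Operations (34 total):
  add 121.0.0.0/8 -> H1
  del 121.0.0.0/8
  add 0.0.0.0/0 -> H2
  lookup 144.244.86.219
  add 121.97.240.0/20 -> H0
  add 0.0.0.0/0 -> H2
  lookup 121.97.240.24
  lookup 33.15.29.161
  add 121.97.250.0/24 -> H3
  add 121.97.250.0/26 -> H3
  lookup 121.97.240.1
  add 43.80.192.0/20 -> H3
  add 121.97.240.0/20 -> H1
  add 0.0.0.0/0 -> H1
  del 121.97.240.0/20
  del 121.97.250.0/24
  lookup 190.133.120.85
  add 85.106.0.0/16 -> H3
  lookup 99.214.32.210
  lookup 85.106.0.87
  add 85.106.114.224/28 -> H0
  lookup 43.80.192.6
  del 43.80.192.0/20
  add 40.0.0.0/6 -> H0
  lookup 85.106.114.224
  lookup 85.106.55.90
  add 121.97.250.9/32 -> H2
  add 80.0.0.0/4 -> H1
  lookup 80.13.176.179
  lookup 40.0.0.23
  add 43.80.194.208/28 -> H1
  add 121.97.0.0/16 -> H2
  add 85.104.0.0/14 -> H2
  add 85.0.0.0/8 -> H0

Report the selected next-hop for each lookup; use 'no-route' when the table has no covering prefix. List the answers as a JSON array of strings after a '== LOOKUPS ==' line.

Trace:
  add 121.0.0.0/8 -> H1 at depth 8
  del 121.0.0.0/8 (clear depth 8)
  add 0.0.0.0/0 -> H2 at depth 0
  ? 144.244.86.219  path d0:H2  best=H2
  add 121.97.240.0/20 -> H0 at depth 20
  add 0.0.0.0/0 -> H2 at depth 0
  ? 121.97.240.24  path d0:H2→d1:-→d2:-→d3:-→d4:-→d5:-→d6:-→d7:-→d8:-→d9:-→d10:-→d11:-→d12:-→d13:-→d14:-→d15:-→d16:-→d17:-→d18:-→d19:-→d20:H0  best=H0
  ? 33.15.29.161  path d0:H2→d1:-  best=H2
  add 121.97.250.0/24 -> H3 at depth 24
  add 121.97.250.0/26 -> H3 at depth 26
  ? 121.97.240.1  path d0:H2→d1:-→d2:-→d3:-→d4:-→d5:-→d6:-→d7:-→d8:-→d9:-→d10:-→d11:-→d12:-→d13:-→d14:-→d15:-→d16:-→d17:-→d18:-→d19:-→d20:H0  best=H0
  add 43.80.192.0/20 -> H3 at depth 20
  add 121.97.240.0/20 -> H1 at depth 20
  add 0.0.0.0/0 -> H1 at depth 0
  del 121.97.240.0/20 (clear depth 20)
  del 121.97.250.0/24 (clear depth 24)
  ? 190.133.120.85  path d0:H1  best=H1
  add 85.106.0.0/16 -> H3 at depth 16
  ? 99.214.32.210  path d0:H1→d1:-→d2:-→d3:-  best=H1
  ? 85.106.0.87  path d0:H1→d1:-→d2:-→d3:-→d4:-→d5:-→d6:-→d7:-→d8:-→d9:-→d10:-→d11:-→d12:-→d13:-→d14:-→d15:-→d16:H3  best=H3
  add 85.106.114.224/28 -> H0 at depth 28
  ? 43.80.192.6  path d0:H1→d1:-→d2:-→d3:-→d4:-→d5:-→d6:-→d7:-→d8:-→d9:-→d10:-→d11:-→d12:-→d13:-→d14:-→d15:-→d16:-→d17:-→d18:-→d19:-→d20:H3  best=H3
  del 43.80.192.0/20 (clear depth 20)
  add 40.0.0.0/6 -> H0 at depth 6
  ? 85.106.114.224  path d0:H1→d1:-→d2:-→d3:-→d4:-→d5:-→d6:-→d7:-→d8:-→d9:-→d10:-→d11:-→d12:-→d13:-→d14:-→d15:-→d16:H3→d17:-→d18:-→d19:-→d20:-→d21:-→d22:-→d23:-→d24:-→d25:-→d26:-→d27:-→d28:H0  best=H0
  ? 85.106.55.90  path d0:H1→d1:-→d2:-→d3:-→d4:-→d5:-→d6:-→d7:-→d8:-→d9:-→d10:-→d11:-→d12:-→d13:-→d14:-→d15:-→d16:H3→d17:-  best=H3
  add 121.97.250.9/32 -> H2 at depth 32
  add 80.0.0.0/4 -> H1 at depth 4
  ? 80.13.176.179  path d0:H1→d1:-→d2:-→d3:-→d4:H1→d5:-  best=H1
  ? 40.0.0.23  path d0:H1→d1:-→d2:-→d3:-→d4:-→d5:-→d6:H0  best=H0
  add 43.80.194.208/28 -> H1 at depth 28
  add 121.97.0.0/16 -> H2 at depth 16
  add 85.104.0.0/14 -> H2 at depth 14
  add 85.0.0.0/8 -> H0 at depth 8

== LOOKUPS ==
["H2","H0","H2","H0","H1","H1","H3","H3","H0","H3","H1","H0"]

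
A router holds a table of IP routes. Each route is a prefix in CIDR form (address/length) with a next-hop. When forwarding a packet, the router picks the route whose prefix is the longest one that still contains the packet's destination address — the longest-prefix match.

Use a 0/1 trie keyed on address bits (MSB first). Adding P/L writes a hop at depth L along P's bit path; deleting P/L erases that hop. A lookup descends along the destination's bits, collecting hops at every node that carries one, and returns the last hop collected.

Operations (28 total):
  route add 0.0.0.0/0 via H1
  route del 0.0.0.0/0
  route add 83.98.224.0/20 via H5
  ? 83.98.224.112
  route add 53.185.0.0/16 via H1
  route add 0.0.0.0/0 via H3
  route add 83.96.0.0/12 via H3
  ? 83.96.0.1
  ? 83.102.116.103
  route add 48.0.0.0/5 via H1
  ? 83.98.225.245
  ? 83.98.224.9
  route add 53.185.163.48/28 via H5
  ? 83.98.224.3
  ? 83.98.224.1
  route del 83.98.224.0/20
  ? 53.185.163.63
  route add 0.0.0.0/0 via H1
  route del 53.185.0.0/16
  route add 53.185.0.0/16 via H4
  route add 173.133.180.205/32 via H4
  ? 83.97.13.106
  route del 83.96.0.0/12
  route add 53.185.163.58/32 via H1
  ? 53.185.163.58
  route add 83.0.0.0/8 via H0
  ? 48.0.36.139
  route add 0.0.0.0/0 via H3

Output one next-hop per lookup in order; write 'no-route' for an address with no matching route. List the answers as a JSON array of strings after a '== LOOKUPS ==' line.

Apply in order:
  add 0.0.0.0/0 -> H1 at depth 0
  del 0.0.0.0/0 (clear depth 0)
  add 83.98.224.0/20 -> H5 at depth 20
  ? 83.98.224.112  path d0:-→d1:-→d2:-→d3:-→d4:-→d5:-→d6:-→d7:-→d8:-→d9:-→d10:-→d11:-→d12:-→d13:-→d14:-→d15:-→d16:-→d17:-→d18:-→d19:-→d20:H5  best=H5
  add 53.185.0.0/16 -> H1 at depth 16
  add 0.0.0.0/0 -> H3 at depth 0
  add 83.96.0.0/12 -> H3 at depth 12
  ? 83.96.0.1  path d0:H3→d1:-→d2:-→d3:-→d4:-→d5:-→d6:-→d7:-→d8:-→d9:-→d10:-→d11:-→d12:H3→d13:-→d14:-  best=H3
  ? 83.102.116.103  path d0:H3→d1:-→d2:-→d3:-→d4:-→d5:-→d6:-→d7:-→d8:-→d9:-→d10:-→d11:-→d12:H3→d13:-  best=H3
  add 48.0.0.0/5 -> H1 at depth 5
  ? 83.98.225.245  path d0:H3→d1:-→d2:-→d3:-→d4:-→d5:-→d6:-→d7:-→d8:-→d9:-→d10:-→d11:-→d12:H3→d13:-→d14:-→d15:-→d16:-→d17:-→d18:-→d19:-→d20:H5  best=H5
  ? 83.98.224.9  path d0:H3→d1:-→d2:-→d3:-→d4:-→d5:-→d6:-→d7:-→d8:-→d9:-→d10:-→d11:-→d12:H3→d13:-→d14:-→d15:-→d16:-→d17:-→d18:-→d19:-→d20:H5  best=H5
  add 53.185.163.48/28 -> H5 at depth 28
  ? 83.98.224.3  path d0:H3→d1:-→d2:-→d3:-→d4:-→d5:-→d6:-→d7:-→d8:-→d9:-→d10:-→d11:-→d12:H3→d13:-→d14:-→d15:-→d16:-→d17:-→d18:-→d19:-→d20:H5  best=H5
  ? 83.98.224.1  path d0:H3→d1:-→d2:-→d3:-→d4:-→d5:-→d6:-→d7:-→d8:-→d9:-→d10:-→d11:-→d12:H3→d13:-→d14:-→d15:-→d16:-→d17:-→d18:-→d19:-→d20:H5  best=H5
  del 83.98.224.0/20 (clear depth 20)
  ? 53.185.163.63  path d0:H3→d1:-→d2:-→d3:-→d4:-→d5:H1→d6:-→d7:-→d8:-→d9:-→d10:-→d11:-→d12:-→d13:-→d14:-→d15:-→d16:H1→d17:-→d18:-→d19:-→d20:-→d21:-→d22:-→d23:-→d24:-→d25:-→d26:-→d27:-→d28:H5  best=H5
  add 0.0.0.0/0 -> H1 at depth 0
  del 53.185.0.0/16 (clear depth 16)
  add 53.185.0.0/16 -> H4 at depth 16
  add 173.133.180.205/32 -> H4 at depth 32
  ? 83.97.13.106  path d0:H1→d1:-→d2:-→d3:-→d4:-→d5:-→d6:-→d7:-→d8:-→d9:-→d10:-→d11:-→d12:H3→d13:-→d14:-  best=H3
  del 83.96.0.0/12 (clear depth 12)
  add 53.185.163.58/32 -> H1 at depth 32
  ? 53.185.163.58  path d0:H1→d1:-→d2:-→d3:-→d4:-→d5:H1→d6:-→d7:-→d8:-→d9:-→d10:-→d11:-→d12:-→d13:-→d14:-→d15:-→d16:H4→d17:-→d18:-→d19:-→d20:-→d21:-→d22:-→d23:-→d24:-→d25:-→d26:-→d27:-→d28:H5→d29:-→d30:-→d31:-→d32:H1  best=H1
  add 83.0.0.0/8 -> H0 at depth 8
  ? 48.0.36.139  path d0:H1→d1:-→d2:-→d3:-→d4:-→d5:H1  best=H1
  add 0.0.0.0/0 -> H3 at depth 0

== LOOKUPS ==
["H5","H3","H3","H5","H5","H5","H5","H5","H3","H1","H1"]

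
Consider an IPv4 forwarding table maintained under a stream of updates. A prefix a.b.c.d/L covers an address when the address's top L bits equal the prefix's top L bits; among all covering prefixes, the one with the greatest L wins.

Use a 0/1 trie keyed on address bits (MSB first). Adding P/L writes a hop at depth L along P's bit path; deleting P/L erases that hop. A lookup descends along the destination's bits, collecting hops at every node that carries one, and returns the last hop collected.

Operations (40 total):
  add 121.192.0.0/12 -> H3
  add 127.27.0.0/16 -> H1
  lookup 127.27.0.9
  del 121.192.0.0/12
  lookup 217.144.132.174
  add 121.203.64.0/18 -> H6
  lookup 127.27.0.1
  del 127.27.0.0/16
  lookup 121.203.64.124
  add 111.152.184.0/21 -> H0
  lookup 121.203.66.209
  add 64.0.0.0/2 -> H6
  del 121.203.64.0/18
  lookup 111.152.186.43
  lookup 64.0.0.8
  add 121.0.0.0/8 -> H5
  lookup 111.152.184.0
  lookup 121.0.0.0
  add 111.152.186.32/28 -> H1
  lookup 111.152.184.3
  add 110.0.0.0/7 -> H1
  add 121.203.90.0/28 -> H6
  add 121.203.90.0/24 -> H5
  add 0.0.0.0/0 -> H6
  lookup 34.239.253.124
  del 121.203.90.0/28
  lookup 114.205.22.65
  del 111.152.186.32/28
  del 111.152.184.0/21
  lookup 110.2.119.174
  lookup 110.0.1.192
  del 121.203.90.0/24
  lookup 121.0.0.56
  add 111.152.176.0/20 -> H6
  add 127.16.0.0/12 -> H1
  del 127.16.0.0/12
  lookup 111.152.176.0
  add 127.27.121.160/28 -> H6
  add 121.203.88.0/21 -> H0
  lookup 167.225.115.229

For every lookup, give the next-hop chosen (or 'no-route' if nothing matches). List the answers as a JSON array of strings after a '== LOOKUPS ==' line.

Trace:
  + 121.192.0.0/12 (H3) depth=12
  + 127.27.0.0/16 (H1) depth=16
  Q 127.27.0.9: descend 0111111100011011 ; hops seen [H1] ; pick H1
  - 121.192.0.0/12 clear@12
  Q 217.144.132.174: descend ε ; hops seen [∅] ; pick no-route
  + 121.203.64.0/18 (H6) depth=18
  Q 127.27.0.1: descend 0111111100011011 ; hops seen [H1] ; pick H1
  - 127.27.0.0/16 clear@16
  Q 121.203.64.124: descend 011110011100101101 ; hops seen [H6] ; pick H6
  + 111.152.184.0/21 (H0) depth=21
  Q 121.203.66.209: descend 011110011100101101 ; hops seen [H6] ; pick H6
  + 64.0.0.0/2 (H6) depth=2
  - 121.203.64.0/18 clear@18
  Q 111.152.186.43: descend 011011111001100010111 ; hops seen [H6,H0] ; pick H0
  Q 64.0.0.8: descend 01 ; hops seen [H6] ; pick H6
  + 121.0.0.0/8 (H5) depth=8
  Q 111.152.184.0: descend 011011111001100010111 ; hops seen [H6,H0] ; pick H0
  Q 121.0.0.0: descend 01111001 ; hops seen [H6,H5] ; pick H5
  + 111.152.186.32/28 (H1) depth=28
  Q 111.152.184.3: descend 0110111110011000101110 ; hops seen [H6,H0] ; pick H0
  + 110.0.0.0/7 (H1) depth=7
  + 121.203.90.0/28 (H6) depth=28
  + 121.203.90.0/24 (H5) depth=24
  + 0.0.0.0/0 (H6) depth=0
  Q 34.239.253.124: descend 0 ; hops seen [H6] ; pick H6
  - 121.203.90.0/28 clear@28
  Q 114.205.22.65: descend 0111 ; hops seen [H6,H6] ; pick H6
  - 111.152.186.32/28 clear@28
  - 111.152.184.0/21 clear@21
  Q 110.2.119.174: descend 0110111 ; hops seen [H6,H6,H1] ; pick H1
  Q 110.0.1.192: descend 0110111 ; hops seen [H6,H6,H1] ; pick H1
  - 121.203.90.0/24 clear@24
  Q 121.0.0.56: descend 01111001 ; hops seen [H6,H6,H5] ; pick H5
  + 111.152.176.0/20 (H6) depth=20
  + 127.16.0.0/12 (H1) depth=12
  - 127.16.0.0/12 clear@12
  Q 111.152.176.0: descend 01101111100110001011 ; hops seen [H6,H6,H1,H6] ; pick H6
  + 127.27.121.160/28 (H6) depth=28
  + 121.203.88.0/21 (H0) depth=21
  Q 167.225.115.229: descend ε ; hops seen [H6] ; pick H6

== LOOKUPS ==
["H1","no-route","H1","H6","H6","H0","H6","H0","H5","H0","H6","H6","H1","H1","H5","H6","H6"]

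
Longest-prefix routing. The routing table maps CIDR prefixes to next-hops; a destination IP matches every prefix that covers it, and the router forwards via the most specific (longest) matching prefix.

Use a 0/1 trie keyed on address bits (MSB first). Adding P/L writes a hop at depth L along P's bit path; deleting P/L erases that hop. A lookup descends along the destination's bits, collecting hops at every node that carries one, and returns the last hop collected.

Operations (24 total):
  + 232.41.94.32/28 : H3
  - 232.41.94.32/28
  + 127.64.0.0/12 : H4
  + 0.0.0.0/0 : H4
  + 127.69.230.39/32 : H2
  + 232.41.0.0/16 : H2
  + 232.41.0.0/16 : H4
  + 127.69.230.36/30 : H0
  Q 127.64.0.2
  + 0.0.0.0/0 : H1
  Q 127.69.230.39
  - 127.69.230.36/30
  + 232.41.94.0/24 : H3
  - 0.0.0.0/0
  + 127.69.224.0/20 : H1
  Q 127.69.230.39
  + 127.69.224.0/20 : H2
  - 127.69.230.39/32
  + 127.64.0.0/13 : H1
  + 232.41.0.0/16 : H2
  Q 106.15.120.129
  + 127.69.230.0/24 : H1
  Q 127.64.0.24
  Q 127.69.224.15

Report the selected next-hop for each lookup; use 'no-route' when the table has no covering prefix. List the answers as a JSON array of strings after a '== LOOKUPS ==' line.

Trace:
  + 232.41.94.32/28 (H3) depth=28
  - 232.41.94.32/28 clear@28
  + 127.64.0.0/12 (H4) depth=12
  + 0.0.0.0/0 (H4) depth=0
  + 127.69.230.39/32 (H2) depth=32
  + 232.41.0.0/16 (H2) depth=16
  + 232.41.0.0/16 (H4) depth=16
  + 127.69.230.36/30 (H0) depth=30
  lookup 127.64.0.2: bits 0111111101000 walk d0:H4→d1:-→d2:-→d3:-→d4:-→d5:-→d6:-→d7:-→d8:-→d9:-→d10:-→d11:-→d12:H4→d13:- -> H4
  + 0.0.0.0/0 (H1) depth=0
  lookup 127.69.230.39: bits 01111111010001011110011000100111 walk d0:H1→d1:-→d2:-→d3:-→d4:-→d5:-→d6:-→d7:-→d8:-→d9:-→d10:-→d11:-→d12:H4→d13:-→d14:-→d15:-→d16:-→d17:-→d18:-→d19:-→d20:-→d21:-→d22:-→d23:-→d24:-→d25:-→d26:-→d27:-→d28:-→d29:-→d30:H0→d31:-→d32:H2 -> H2
  - 127.69.230.36/30 clear@30
  + 232.41.94.0/24 (H3) depth=24
  - 0.0.0.0/0 clear@0
  + 127.69.224.0/20 (H1) depth=20
  lookup 127.69.230.39: bits 01111111010001011110011000100111 walk d0:-→d1:-→d2:-→d3:-→d4:-→d5:-→d6:-→d7:-→d8:-→d9:-→d10:-→d11:-→d12:H4→d13:-→d14:-→d15:-→d16:-→d17:-→d18:-→d19:-→d20:H1→d21:-→d22:-→d23:-→d24:-→d25:-→d26:-→d27:-→d28:-→d29:-→d30:-→d31:-→d32:H2 -> H2
  + 127.69.224.0/20 (H2) depth=20
  - 127.69.230.39/32 clear@32
  + 127.64.0.0/13 (H1) depth=13
  + 232.41.0.0/16 (H2) depth=16
  lookup 106.15.120.129: bits 011 walk d0:-→d1:-→d2:-→d3:- -> no-route
  + 127.69.230.0/24 (H1) depth=24
  lookup 127.64.0.24: bits 0111111101000 walk d0:-→d1:-→d2:-→d3:-→d4:-→d5:-→d6:-→d7:-→d8:-→d9:-→d10:-→d11:-→d12:H4→d13:H1 -> H1
  lookup 127.69.224.15: bits 011111110100010111100 walk d0:-→d1:-→d2:-→d3:-→d4:-→d5:-→d6:-→d7:-→d8:-→d9:-→d10:-→d11:-→d12:H4→d13:H1→d14:-→d15:-→d16:-→d17:-→d18:-→d19:-→d20:H2→d21:- -> H2

== LOOKUPS ==
["H4","H2","H2","no-route","H1","H2"]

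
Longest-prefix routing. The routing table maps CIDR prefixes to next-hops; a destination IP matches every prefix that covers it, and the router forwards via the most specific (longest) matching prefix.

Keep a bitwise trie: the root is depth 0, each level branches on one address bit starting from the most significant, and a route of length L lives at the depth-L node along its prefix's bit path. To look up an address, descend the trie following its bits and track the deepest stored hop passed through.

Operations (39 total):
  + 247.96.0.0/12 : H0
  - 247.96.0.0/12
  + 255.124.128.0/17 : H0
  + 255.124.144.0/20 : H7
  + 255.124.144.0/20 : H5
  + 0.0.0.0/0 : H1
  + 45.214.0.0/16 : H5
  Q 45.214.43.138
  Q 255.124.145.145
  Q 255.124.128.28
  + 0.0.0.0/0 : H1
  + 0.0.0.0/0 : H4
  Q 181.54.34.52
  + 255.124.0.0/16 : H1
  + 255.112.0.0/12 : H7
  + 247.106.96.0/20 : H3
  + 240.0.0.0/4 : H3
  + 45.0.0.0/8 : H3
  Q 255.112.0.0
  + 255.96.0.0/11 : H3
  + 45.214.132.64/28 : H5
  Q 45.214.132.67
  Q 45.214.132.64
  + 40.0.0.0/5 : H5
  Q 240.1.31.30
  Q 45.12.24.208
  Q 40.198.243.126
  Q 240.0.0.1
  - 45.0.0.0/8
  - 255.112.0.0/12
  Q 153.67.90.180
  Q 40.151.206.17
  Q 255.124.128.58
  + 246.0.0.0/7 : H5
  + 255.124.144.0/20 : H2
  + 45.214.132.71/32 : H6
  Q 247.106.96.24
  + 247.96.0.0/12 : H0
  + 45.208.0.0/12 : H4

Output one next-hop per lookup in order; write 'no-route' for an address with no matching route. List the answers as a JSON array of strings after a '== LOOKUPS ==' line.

Apply in order:
  add 247.96.0.0/12 -> H0 at depth 12
  del 247.96.0.0/12 (clear depth 12)
  add 255.124.128.0/17 -> H0 at depth 17
  add 255.124.144.0/20 -> H7 at depth 20
  add 255.124.144.0/20 -> H5 at depth 20
  add 0.0.0.0/0 -> H1 at depth 0
  add 45.214.0.0/16 -> H5 at depth 16
  Q 45.214.43.138: descend 0010110111010110 ; hops seen [H1,H5] ; pick H5
  Q 255.124.145.145: descend 11111111011111001001 ; hops seen [H1,H0,H5] ; pick H5
  Q 255.124.128.28: descend 1111111101111100100 ; hops seen [H1,H0] ; pick H0
  add 0.0.0.0/0 -> H1 at depth 0
  add 0.0.0.0/0 -> H4 at depth 0
  Q 181.54.34.52: descend 1 ; hops seen [H4] ; pick H4
  add 255.124.0.0/16 -> H1 at depth 16
  add 255.112.0.0/12 -> H7 at depth 12
  add 247.106.96.0/20 -> H3 at depth 20
  add 240.0.0.0/4 -> H3 at depth 4
  add 45.0.0.0/8 -> H3 at depth 8
  Q 255.112.0.0: descend 111111110111 ; hops seen [H4,H3,H7] ; pick H7
  add 255.96.0.0/11 -> H3 at depth 11
  add 45.214.132.64/28 -> H5 at depth 28
  Q 45.214.132.67: descend 0010110111010110100001000100 ; hops seen [H4,H3,H5,H5] ; pick H5
  Q 45.214.132.64: descend 0010110111010110100001000100 ; hops seen [H4,H3,H5,H5] ; pick H5
  add 40.0.0.0/5 -> H5 at depth 5
  Q 240.1.31.30: descend 11110 ; hops seen [H4,H3] ; pick H3
  Q 45.12.24.208: descend 00101101 ; hops seen [H4,H5,H3] ; pick H3
  Q 40.198.243.126: descend 00101 ; hops seen [H4,H5] ; pick H5
  Q 240.0.0.1: descend 11110 ; hops seen [H4,H3] ; pick H3
  del 45.0.0.0/8 (clear depth 8)
  del 255.112.0.0/12 (clear depth 12)
  Q 153.67.90.180: descend 1 ; hops seen [H4] ; pick H4
  Q 40.151.206.17: descend 00101 ; hops seen [H4,H5] ; pick H5
  Q 255.124.128.58: descend 1111111101111100100 ; hops seen [H4,H3,H3,H1,H0] ; pick H0
  add 246.0.0.0/7 -> H5 at depth 7
  add 255.124.144.0/20 -> H2 at depth 20
  add 45.214.132.71/32 -> H6 at depth 32
  Q 247.106.96.24: descend 11110111011010100110 ; hops seen [H4,H3,H5,H3] ; pick H3
  add 247.96.0.0/12 -> H0 at depth 12
  add 45.208.0.0/12 -> H4 at depth 12

== LOOKUPS ==
["H5","H5","H0","H4","H7","H5","H5","H3","H3","H5","H3","H4","H5","H0","H3"]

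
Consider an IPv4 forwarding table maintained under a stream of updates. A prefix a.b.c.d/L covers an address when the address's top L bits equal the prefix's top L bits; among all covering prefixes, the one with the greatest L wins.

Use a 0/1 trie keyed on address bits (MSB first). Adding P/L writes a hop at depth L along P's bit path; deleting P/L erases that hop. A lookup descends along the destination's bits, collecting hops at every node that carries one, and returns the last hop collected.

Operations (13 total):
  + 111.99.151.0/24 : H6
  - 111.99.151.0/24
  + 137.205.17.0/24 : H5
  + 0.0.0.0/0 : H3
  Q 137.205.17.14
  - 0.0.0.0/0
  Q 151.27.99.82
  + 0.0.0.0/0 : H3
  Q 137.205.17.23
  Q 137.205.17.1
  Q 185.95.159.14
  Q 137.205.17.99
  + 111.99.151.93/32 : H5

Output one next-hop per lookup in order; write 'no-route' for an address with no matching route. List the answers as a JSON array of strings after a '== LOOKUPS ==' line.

Trace:
  add 111.99.151.0/24 -> H6 at depth 24
  - 111.99.151.0/24 clear@24
  add 137.205.17.0/24 -> H5 at depth 24
  add 0.0.0.0/0 -> H3 at depth 0
  ? 137.205.17.14  path d0:H3→d1:-→d2:-→d3:-→d4:-→d5:-→d6:-→d7:-→d8:-→d9:-→d10:-→d11:-→d12:-→d13:-→d14:-→d15:-→d16:-→d17:-→d18:-→d19:-→d20:-→d21:-→d22:-→d23:-→d24:H5  best=H5
  - 0.0.0.0/0 clear@0
  ? 151.27.99.82  path d0:-→d1:-→d2:-→d3:-  best=no-route
  add 0.0.0.0/0 -> H3 at depth 0
  ? 137.205.17.23  path d0:H3→d1:-→d2:-→d3:-→d4:-→d5:-→d6:-→d7:-→d8:-→d9:-→d10:-→d11:-→d12:-→d13:-→d14:-→d15:-→d16:-→d17:-→d18:-→d19:-→d20:-→d21:-→d22:-→d23:-→d24:H5  best=H5
  ? 137.205.17.1  path d0:H3→d1:-→d2:-→d3:-→d4:-→d5:-→d6:-→d7:-→d8:-→d9:-→d10:-→d11:-→d12:-→d13:-→d14:-→d15:-→d16:-→d17:-→d18:-→d19:-→d20:-→d21:-→d22:-→d23:-→d24:H5  best=H5
  ? 185.95.159.14  path d0:H3→d1:-→d2:-  best=H3
  ? 137.205.17.99  path d0:H3→d1:-→d2:-→d3:-→d4:-→d5:-→d6:-→d7:-→d8:-→d9:-→d10:-→d11:-→d12:-→d13:-→d14:-→d15:-→d16:-→d17:-→d18:-→d19:-→d20:-→d21:-→d22:-→d23:-→d24:H5  best=H5
  add 111.99.151.93/32 -> H5 at depth 32

== LOOKUPS ==
["H5","no-route","H5","H5","H3","H5"]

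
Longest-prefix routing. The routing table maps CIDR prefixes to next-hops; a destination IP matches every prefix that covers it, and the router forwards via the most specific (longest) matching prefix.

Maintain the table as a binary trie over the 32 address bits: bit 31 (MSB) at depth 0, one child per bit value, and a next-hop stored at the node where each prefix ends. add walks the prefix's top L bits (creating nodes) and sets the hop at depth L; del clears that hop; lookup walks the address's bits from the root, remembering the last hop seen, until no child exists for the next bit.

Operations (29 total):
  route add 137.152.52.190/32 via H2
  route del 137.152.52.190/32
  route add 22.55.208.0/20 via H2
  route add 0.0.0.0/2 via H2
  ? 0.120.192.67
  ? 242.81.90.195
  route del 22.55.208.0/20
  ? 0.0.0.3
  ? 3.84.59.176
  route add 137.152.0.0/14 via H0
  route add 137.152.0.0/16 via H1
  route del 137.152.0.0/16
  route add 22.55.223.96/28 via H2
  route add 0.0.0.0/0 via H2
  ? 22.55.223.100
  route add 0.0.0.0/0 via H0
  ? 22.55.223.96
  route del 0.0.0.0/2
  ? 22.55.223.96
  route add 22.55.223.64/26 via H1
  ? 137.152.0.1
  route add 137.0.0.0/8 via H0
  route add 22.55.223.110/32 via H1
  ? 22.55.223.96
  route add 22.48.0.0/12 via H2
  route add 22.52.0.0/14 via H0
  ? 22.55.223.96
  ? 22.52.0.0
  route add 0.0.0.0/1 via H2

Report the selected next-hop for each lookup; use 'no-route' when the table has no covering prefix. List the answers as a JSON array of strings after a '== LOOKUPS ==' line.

Process each operation:
  add 137.152.52.190/32 -> H2 at depth 32
  - 137.152.52.190/32 clear@32
  add 22.55.208.0/20 -> H2 at depth 20
  add 0.0.0.0/2 -> H2 at depth 2
  ? 0.120.192.67  path d0:-→d1:-→d2:H2→d3:-  best=H2
  ? 242.81.90.195  path d0:-→d1:-  best=no-route
  - 22.55.208.0/20 clear@20
  ? 0.0.0.3  path d0:-→d1:-→d2:H2→d3:-  best=H2
  ? 3.84.59.176  path d0:-→d1:-→d2:H2→d3:-  best=H2
  add 137.152.0.0/14 -> H0 at depth 14
  add 137.152.0.0/16 -> H1 at depth 16
  - 137.152.0.0/16 clear@16
  add 22.55.223.96/28 -> H2 at depth 28
  add 0.0.0.0/0 -> H2 at depth 0
  ? 22.55.223.100  path d0:H2→d1:-→d2:H2→d3:-→d4:-→d5:-→d6:-→d7:-→d8:-→d9:-→d10:-→d11:-→d12:-→d13:-→d14:-→d15:-→d16:-→d17:-→d18:-→d19:-→d20:-→d21:-→d22:-→d23:-→d24:-→d25:-→d26:-→d27:-→d28:H2  best=H2
  add 0.0.0.0/0 -> H0 at depth 0
  ? 22.55.223.96  path d0:H0→d1:-→d2:H2→d3:-→d4:-→d5:-→d6:-→d7:-→d8:-→d9:-→d10:-→d11:-→d12:-→d13:-→d14:-→d15:-→d16:-→d17:-→d18:-→d19:-→d20:-→d21:-→d22:-→d23:-→d24:-→d25:-→d26:-→d27:-→d28:H2  best=H2
  - 0.0.0.0/2 clear@2
  ? 22.55.223.96  path d0:H0→d1:-→d2:-→d3:-→d4:-→d5:-→d6:-→d7:-→d8:-→d9:-→d10:-→d11:-→d12:-→d13:-→d14:-→d15:-→d16:-→d17:-→d18:-→d19:-→d20:-→d21:-→d22:-→d23:-→d24:-→d25:-→d26:-→d27:-→d28:H2  best=H2
  add 22.55.223.64/26 -> H1 at depth 26
  ? 137.152.0.1  path d0:H0→d1:-→d2:-→d3:-→d4:-→d5:-→d6:-→d7:-→d8:-→d9:-→d10:-→d11:-→d12:-→d13:-→d14:H0→d15:-→d16:-→d17:-→d18:-  best=H0
  add 137.0.0.0/8 -> H0 at depth 8
  add 22.55.223.110/32 -> H1 at depth 32
  ? 22.55.223.96  path d0:H0→d1:-→d2:-→d3:-→d4:-→d5:-→d6:-→d7:-→d8:-→d9:-→d10:-→d11:-→d12:-→d13:-→d14:-→d15:-→d16:-→d17:-→d18:-→d19:-→d20:-→d21:-→d22:-→d23:-→d24:-→d25:-→d26:H1→d27:-→d28:H2  best=H2
  add 22.48.0.0/12 -> H2 at depth 12
  add 22.52.0.0/14 -> H0 at depth 14
  ? 22.55.223.96  path d0:H0→d1:-→d2:-→d3:-→d4:-→d5:-→d6:-→d7:-→d8:-→d9:-→d10:-→d11:-→d12:H2→d13:-→d14:H0→d15:-→d16:-→d17:-→d18:-→d19:-→d20:-→d21:-→d22:-→d23:-→d24:-→d25:-→d26:H1→d27:-→d28:H2  best=H2
  ? 22.52.0.0  path d0:H0→d1:-→d2:-→d3:-→d4:-→d5:-→d6:-→d7:-→d8:-→d9:-→d10:-→d11:-→d12:H2→d13:-→d14:H0  best=H0
  add 0.0.0.0/1 -> H2 at depth 1

== LOOKUPS ==
["H2","no-route","H2","H2","H2","H2","H2","H0","H2","H2","H0"]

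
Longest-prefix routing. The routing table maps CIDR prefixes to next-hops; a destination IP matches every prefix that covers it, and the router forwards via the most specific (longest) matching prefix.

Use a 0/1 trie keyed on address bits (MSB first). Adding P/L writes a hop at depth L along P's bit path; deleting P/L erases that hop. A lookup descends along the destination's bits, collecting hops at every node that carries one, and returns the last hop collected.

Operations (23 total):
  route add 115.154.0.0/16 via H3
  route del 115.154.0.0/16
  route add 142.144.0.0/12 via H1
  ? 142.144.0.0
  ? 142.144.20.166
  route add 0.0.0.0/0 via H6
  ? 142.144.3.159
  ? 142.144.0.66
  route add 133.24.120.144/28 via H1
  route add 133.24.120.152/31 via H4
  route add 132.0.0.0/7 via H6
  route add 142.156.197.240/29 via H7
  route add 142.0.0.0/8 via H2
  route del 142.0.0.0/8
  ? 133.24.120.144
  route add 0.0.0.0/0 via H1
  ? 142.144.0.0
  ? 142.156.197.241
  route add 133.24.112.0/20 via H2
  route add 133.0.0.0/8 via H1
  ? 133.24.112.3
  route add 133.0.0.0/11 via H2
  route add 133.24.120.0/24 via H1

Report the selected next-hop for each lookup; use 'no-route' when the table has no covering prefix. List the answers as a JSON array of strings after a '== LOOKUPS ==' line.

Apply in order:
  add 115.154.0.0/16 -> H3 at depth 16
  - 115.154.0.0/16 clear@16
  add 142.144.0.0/12 -> H1 at depth 12
  lookup 142.144.0.0: bits 100011101001 walk d0:-→d1:-→d2:-→d3:-→d4:-→d5:-→d6:-→d7:-→d8:-→d9:-→d10:-→d11:-→d12:H1 -> H1
  lookup 142.144.20.166: bits 100011101001 walk d0:-→d1:-→d2:-→d3:-→d4:-→d5:-→d6:-→d7:-→d8:-→d9:-→d10:-→d11:-→d12:H1 -> H1
  add 0.0.0.0/0 -> H6 at depth 0
  lookup 142.144.3.159: bits 100011101001 walk d0:H6→d1:-→d2:-→d3:-→d4:-→d5:-→d6:-→d7:-→d8:-→d9:-→d10:-→d11:-→d12:H1 -> H1
  lookup 142.144.0.66: bits 100011101001 walk d0:H6→d1:-→d2:-→d3:-→d4:-→d5:-→d6:-→d7:-→d8:-→d9:-→d10:-→d11:-→d12:H1 -> H1
  add 133.24.120.144/28 -> H1 at depth 28
  add 133.24.120.152/31 -> H4 at depth 31
  add 132.0.0.0/7 -> H6 at depth 7
  add 142.156.197.240/29 -> H7 at depth 29
  add 142.0.0.0/8 -> H2 at depth 8
  - 142.0.0.0/8 clear@8
  lookup 133.24.120.144: bits 1000010100011000011110001001 walk d0:H6→d1:-→d2:-→d3:-→d4:-→d5:-→d6:-→d7:H6→d8:-→d9:-→d10:-→d11:-→d12:-→d13:-→d14:-→d15:-→d16:-→d17:-→d18:-→d19:-→d20:-→d21:-→d22:-→d23:-→d24:-→d25:-→d26:-→d27:-→d28:H1 -> H1
  add 0.0.0.0/0 -> H1 at depth 0
  lookup 142.144.0.0: bits 100011101001 walk d0:H1→d1:-→d2:-→d3:-→d4:-→d5:-→d6:-→d7:-→d8:-→d9:-→d10:-→d11:-→d12:H1 -> H1
  lookup 142.156.197.241: bits 10001110100111001100010111110 walk d0:H1→d1:-→d2:-→d3:-→d4:-→d5:-→d6:-→d7:-→d8:-→d9:-→d10:-→d11:-→d12:H1→d13:-→d14:-→d15:-→d16:-→d17:-→d18:-→d19:-→d20:-→d21:-→d22:-→d23:-→d24:-→d25:-→d26:-→d27:-→d28:-→d29:H7 -> H7
  add 133.24.112.0/20 -> H2 at depth 20
  add 133.0.0.0/8 -> H1 at depth 8
  lookup 133.24.112.3: bits 10000101000110000111 walk d0:H1→d1:-→d2:-→d3:-→d4:-→d5:-→d6:-→d7:H6→d8:H1→d9:-→d10:-→d11:-→d12:-→d13:-→d14:-→d15:-→d16:-→d17:-→d18:-→d19:-→d20:H2 -> H2
  add 133.0.0.0/11 -> H2 at depth 11
  add 133.24.120.0/24 -> H1 at depth 24

== LOOKUPS ==
["H1","H1","H1","H1","H1","H1","H7","H2"]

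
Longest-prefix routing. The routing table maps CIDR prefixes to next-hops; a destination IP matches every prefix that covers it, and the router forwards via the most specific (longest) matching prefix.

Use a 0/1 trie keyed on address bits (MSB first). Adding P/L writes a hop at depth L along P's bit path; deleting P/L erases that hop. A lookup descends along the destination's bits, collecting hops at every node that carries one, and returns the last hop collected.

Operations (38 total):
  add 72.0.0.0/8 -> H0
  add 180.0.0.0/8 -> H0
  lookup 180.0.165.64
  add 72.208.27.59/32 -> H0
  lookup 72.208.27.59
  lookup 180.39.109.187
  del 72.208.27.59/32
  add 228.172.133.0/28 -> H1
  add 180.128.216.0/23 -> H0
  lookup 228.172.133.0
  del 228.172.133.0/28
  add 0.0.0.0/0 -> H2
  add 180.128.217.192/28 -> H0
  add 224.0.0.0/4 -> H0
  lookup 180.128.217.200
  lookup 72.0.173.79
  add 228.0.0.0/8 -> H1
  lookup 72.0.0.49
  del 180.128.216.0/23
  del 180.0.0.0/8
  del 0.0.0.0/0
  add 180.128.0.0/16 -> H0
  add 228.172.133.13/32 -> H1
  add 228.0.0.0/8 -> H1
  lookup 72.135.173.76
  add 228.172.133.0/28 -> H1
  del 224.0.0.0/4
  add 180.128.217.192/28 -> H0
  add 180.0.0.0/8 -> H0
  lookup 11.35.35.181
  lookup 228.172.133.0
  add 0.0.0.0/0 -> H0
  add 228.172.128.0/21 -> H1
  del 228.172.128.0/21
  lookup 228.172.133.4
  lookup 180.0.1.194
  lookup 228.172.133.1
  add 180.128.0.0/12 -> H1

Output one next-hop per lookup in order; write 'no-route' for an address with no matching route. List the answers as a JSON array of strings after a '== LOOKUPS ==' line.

Apply in order:
  add 72.0.0.0/8 -> H0 at depth 8
  add 180.0.0.0/8 -> H0 at depth 8
  Q 180.0.165.64: descend 10110100 ; hops seen [H0] ; pick H0
  add 72.208.27.59/32 -> H0 at depth 32
  Q 72.208.27.59: descend 01001000110100000001101100111011 ; hops seen [H0,H0] ; pick H0
  Q 180.39.109.187: descend 10110100 ; hops seen [H0] ; pick H0
  - 72.208.27.59/32 clear@32
  add 228.172.133.0/28 -> H1 at depth 28
  add 180.128.216.0/23 -> H0 at depth 23
  Q 228.172.133.0: descend 1110010010101100100001010000 ; hops seen [H1] ; pick H1
  - 228.172.133.0/28 clear@28
  add 0.0.0.0/0 -> H2 at depth 0
  add 180.128.217.192/28 -> H0 at depth 28
  add 224.0.0.0/4 -> H0 at depth 4
  Q 180.128.217.200: descend 1011010010000000110110011100 ; hops seen [H2,H0,H0,H0] ; pick H0
  Q 72.0.173.79: descend 01001000 ; hops seen [H2,H0] ; pick H0
  add 228.0.0.0/8 -> H1 at depth 8
  Q 72.0.0.49: descend 01001000 ; hops seen [H2,H0] ; pick H0
  - 180.128.216.0/23 clear@23
  - 180.0.0.0/8 clear@8
  - 0.0.0.0/0 clear@0
  add 180.128.0.0/16 -> H0 at depth 16
  add 228.172.133.13/32 -> H1 at depth 32
  add 228.0.0.0/8 -> H1 at depth 8
  Q 72.135.173.76: descend 010010001 ; hops seen [H0] ; pick H0
  add 228.172.133.0/28 -> H1 at depth 28
  - 224.0.0.0/4 clear@4
  add 180.128.217.192/28 -> H0 at depth 28
  add 180.0.0.0/8 -> H0 at depth 8
  Q 11.35.35.181: descend 0 ; hops seen [∅] ; pick no-route
  Q 228.172.133.0: descend 1110010010101100100001010000 ; hops seen [H1,H1] ; pick H1
  add 0.0.0.0/0 -> H0 at depth 0
  add 228.172.128.0/21 -> H1 at depth 21
  - 228.172.128.0/21 clear@21
  Q 228.172.133.4: descend 1110010010101100100001010000 ; hops seen [H0,H1,H1] ; pick H1
  Q 180.0.1.194: descend 10110100 ; hops seen [H0,H0] ; pick H0
  Q 228.172.133.1: descend 1110010010101100100001010000 ; hops seen [H0,H1,H1] ; pick H1
  add 180.128.0.0/12 -> H1 at depth 12

== LOOKUPS ==
["H0","H0","H0","H1","H0","H0","H0","H0","no-route","H1","H1","H0","H1"]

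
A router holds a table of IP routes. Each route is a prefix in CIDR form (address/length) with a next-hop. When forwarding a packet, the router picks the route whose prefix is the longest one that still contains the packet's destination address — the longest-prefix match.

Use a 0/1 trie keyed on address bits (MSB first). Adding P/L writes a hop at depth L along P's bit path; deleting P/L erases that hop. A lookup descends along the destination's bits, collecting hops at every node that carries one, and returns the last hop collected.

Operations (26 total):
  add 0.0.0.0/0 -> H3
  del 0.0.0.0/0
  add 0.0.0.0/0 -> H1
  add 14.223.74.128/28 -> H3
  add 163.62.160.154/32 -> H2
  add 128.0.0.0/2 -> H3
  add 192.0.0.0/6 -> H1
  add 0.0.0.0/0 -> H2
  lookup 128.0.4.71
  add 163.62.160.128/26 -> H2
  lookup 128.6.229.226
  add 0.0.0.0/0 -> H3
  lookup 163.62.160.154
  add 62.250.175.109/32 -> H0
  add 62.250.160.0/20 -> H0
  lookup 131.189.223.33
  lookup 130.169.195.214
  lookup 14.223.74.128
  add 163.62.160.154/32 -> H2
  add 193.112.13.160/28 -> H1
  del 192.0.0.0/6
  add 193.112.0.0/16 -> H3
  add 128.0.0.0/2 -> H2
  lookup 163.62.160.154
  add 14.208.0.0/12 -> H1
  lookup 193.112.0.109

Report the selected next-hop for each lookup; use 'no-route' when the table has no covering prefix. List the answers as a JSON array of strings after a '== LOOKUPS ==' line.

Apply in order:
  add 0.0.0.0/0 -> H3 at depth 0
  - 0.0.0.0/0 clear@0
  add 0.0.0.0/0 -> H1 at depth 0
  add 14.223.74.128/28 -> H3 at depth 28
  add 163.62.160.154/32 -> H2 at depth 32
  add 128.0.0.0/2 -> H3 at depth 2
  add 192.0.0.0/6 -> H1 at depth 6
  add 0.0.0.0/0 -> H2 at depth 0
  Q 128.0.4.71: descend 10 ; hops seen [H2,H3] ; pick H3
  add 163.62.160.128/26 -> H2 at depth 26
  Q 128.6.229.226: descend 10 ; hops seen [H2,H3] ; pick H3
  add 0.0.0.0/0 -> H3 at depth 0
  Q 163.62.160.154: descend 10100011001111101010000010011010 ; hops seen [H3,H3,H2,H2] ; pick H2
  add 62.250.175.109/32 -> H0 at depth 32
  add 62.250.160.0/20 -> H0 at depth 20
  Q 131.189.223.33: descend 10 ; hops seen [H3,H3] ; pick H3
  Q 130.169.195.214: descend 10 ; hops seen [H3,H3] ; pick H3
  Q 14.223.74.128: descend 0000111011011111010010101000 ; hops seen [H3,H3] ; pick H3
  add 163.62.160.154/32 -> H2 at depth 32
  add 193.112.13.160/28 -> H1 at depth 28
  - 192.0.0.0/6 clear@6
  add 193.112.0.0/16 -> H3 at depth 16
  add 128.0.0.0/2 -> H2 at depth 2
  Q 163.62.160.154: descend 10100011001111101010000010011010 ; hops seen [H3,H2,H2,H2] ; pick H2
  add 14.208.0.0/12 -> H1 at depth 12
  Q 193.112.0.109: descend 11000001011100000000 ; hops seen [H3,H3] ; pick H3

== LOOKUPS ==
["H3","H3","H2","H3","H3","H3","H2","H3"]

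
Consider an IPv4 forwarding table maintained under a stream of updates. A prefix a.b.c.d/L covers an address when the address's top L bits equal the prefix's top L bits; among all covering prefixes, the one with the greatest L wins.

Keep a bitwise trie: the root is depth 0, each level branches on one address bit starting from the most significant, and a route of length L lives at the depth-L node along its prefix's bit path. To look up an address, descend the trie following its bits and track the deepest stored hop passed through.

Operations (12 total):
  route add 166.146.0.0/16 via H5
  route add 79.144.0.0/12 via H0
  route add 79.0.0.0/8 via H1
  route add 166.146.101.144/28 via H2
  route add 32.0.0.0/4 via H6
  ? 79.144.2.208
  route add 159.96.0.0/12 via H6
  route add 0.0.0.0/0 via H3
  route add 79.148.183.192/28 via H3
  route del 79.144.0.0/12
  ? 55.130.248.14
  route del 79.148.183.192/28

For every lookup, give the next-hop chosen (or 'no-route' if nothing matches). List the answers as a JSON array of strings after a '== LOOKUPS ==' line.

Trace:
  + 166.146.0.0/16 (H5) depth=16
  + 79.144.0.0/12 (H0) depth=12
  + 79.0.0.0/8 (H1) depth=8
  + 166.146.101.144/28 (H2) depth=28
  + 32.0.0.0/4 (H6) depth=4
  lookup 79.144.2.208: bits 010011111001 walk d0:-→d1:-→d2:-→d3:-→d4:-→d5:-→d6:-→d7:-→d8:H1→d9:-→d10:-→d11:-→d12:H0 -> H0
  + 159.96.0.0/12 (H6) depth=12
  + 0.0.0.0/0 (H3) depth=0
  + 79.148.183.192/28 (H3) depth=28
  del 79.144.0.0/12 (clear depth 12)
  lookup 55.130.248.14: bits 001 walk d0:H3→d1:-→d2:-→d3:- -> H3
  del 79.148.183.192/28 (clear depth 28)

== LOOKUPS ==
["H0","H3"]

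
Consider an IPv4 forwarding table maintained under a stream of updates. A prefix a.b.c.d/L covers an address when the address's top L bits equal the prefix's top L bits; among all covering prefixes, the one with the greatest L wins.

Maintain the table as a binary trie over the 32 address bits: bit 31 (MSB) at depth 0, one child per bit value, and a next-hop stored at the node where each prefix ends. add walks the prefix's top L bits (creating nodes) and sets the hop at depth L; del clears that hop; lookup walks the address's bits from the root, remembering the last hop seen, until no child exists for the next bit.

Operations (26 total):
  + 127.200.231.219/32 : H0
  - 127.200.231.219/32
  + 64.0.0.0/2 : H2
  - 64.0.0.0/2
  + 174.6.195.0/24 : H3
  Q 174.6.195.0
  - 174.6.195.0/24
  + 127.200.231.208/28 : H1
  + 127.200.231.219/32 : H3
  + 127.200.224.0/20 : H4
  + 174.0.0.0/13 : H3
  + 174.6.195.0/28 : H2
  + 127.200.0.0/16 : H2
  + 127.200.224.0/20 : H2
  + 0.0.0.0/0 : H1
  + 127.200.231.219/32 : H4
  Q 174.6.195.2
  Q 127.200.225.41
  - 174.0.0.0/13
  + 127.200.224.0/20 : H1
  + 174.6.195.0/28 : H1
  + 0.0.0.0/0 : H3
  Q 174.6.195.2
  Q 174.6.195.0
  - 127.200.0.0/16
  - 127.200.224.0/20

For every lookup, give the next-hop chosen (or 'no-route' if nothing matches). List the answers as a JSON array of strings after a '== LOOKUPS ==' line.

Apply in order:
  add 127.200.231.219/32 -> H0 at depth 32
  del 127.200.231.219/32 (clear depth 32)
  add 64.0.0.0/2 -> H2 at depth 2
  del 64.0.0.0/2 (clear depth 2)
  add 174.6.195.0/24 -> H3 at depth 24
  Q 174.6.195.0: descend 101011100000011011000011 ; hops seen [H3] ; pick H3
  del 174.6.195.0/24 (clear depth 24)
  add 127.200.231.208/28 -> H1 at depth 28
  add 127.200.231.219/32 -> H3 at depth 32
  add 127.200.224.0/20 -> H4 at depth 20
  add 174.0.0.0/13 -> H3 at depth 13
  add 174.6.195.0/28 -> H2 at depth 28
  add 127.200.0.0/16 -> H2 at depth 16
  add 127.200.224.0/20 -> H2 at depth 20
  add 0.0.0.0/0 -> H1 at depth 0
  add 127.200.231.219/32 -> H4 at depth 32
  Q 174.6.195.2: descend 1010111000000110110000110000 ; hops seen [H1,H3,H2] ; pick H2
  Q 127.200.225.41: descend 011111111100100011100 ; hops seen [H1,H2,H2] ; pick H2
  del 174.0.0.0/13 (clear depth 13)
  add 127.200.224.0/20 -> H1 at depth 20
  add 174.6.195.0/28 -> H1 at depth 28
  add 0.0.0.0/0 -> H3 at depth 0
  Q 174.6.195.2: descend 1010111000000110110000110000 ; hops seen [H3,H1] ; pick H1
  Q 174.6.195.0: descend 1010111000000110110000110000 ; hops seen [H3,H1] ; pick H1
  del 127.200.0.0/16 (clear depth 16)
  del 127.200.224.0/20 (clear depth 20)

== LOOKUPS ==
["H3","H2","H2","H1","H1"]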